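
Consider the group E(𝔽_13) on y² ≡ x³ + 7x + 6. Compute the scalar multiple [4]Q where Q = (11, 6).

(10, 7)

Double-and-add on 4 = (100)₂. Start with Q = (11, 6) for the leading 1-bit.
double: tangent at (11, 6): λ = (3·11² + 7)/(2·6) ≡ 6/12. 12⁻¹ ≡ 12 (mod 13), so λ ≡ 6·12 ≡ 7.
  x = λ² - 11 - 11 = 49 - 22 ≡ 1; y = λ·(11 - 1) - 6 ≡ 12. → (1, 12)
double: tangent at (1, 12): λ = (3·1² + 7)/(2·12) ≡ 10/11. 11⁻¹ ≡ 6 (mod 13), so λ ≡ 10·6 ≡ 8.
  x = λ² - 1 - 1 = 64 - 2 ≡ 10; y = λ·(1 - 10) - 12 ≡ 7. → (10, 7)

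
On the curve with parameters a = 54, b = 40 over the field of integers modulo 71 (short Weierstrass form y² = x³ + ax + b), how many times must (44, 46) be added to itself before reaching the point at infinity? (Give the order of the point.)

4

2P: tangent at (44, 46): λ = (3·44² + 54)/(2·46) ≡ 40/21. 21⁻¹ ≡ 44 (mod 71) since 21·44 = 924 ≡ 1, so λ ≡ 40·44 ≡ 56.
  x = λ² - 44 - 44 = 3136 - 88 ≡ 66; y = λ·(44 - 66) - 46 ≡ 0. → (66, 0)
3P: (66, 0) + (44, 46). λ = (46 - 0)/(44 - 66) ≡ 46/49 mod 71. 49⁻¹ ≡ 29 (mod 71) since 49·29 = 1421 ≡ 1, so λ ≡ 56.
  x = λ² - 66 - 44 = 3136 - 110 ≡ 44; y = λ·(66 - 44) - 0 ≡ 25. → (44, 25)
4P: (44, 25) + (44, 46): same x and y₁ ≡ -y₂, so the sum is the point at infinity.
4P = the point at infinity, so the order is 4.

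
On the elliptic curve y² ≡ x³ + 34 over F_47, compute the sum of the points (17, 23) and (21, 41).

(41, 10)

(17, 23) + (21, 41). λ = (41 - 23)/(21 - 17) ≡ 18/4 mod 47. 4⁻¹ ≡ 12 (mod 47) since 4·12 = 48 ≡ 1, so λ ≡ 28.
  x = λ² - 17 - 21 = 784 - 38 ≡ 41; y = λ·(17 - 41) - 23 ≡ 10. → (41, 10)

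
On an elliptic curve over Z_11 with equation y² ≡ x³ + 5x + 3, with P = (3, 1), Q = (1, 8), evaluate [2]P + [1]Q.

First 2P:
Repeated addition: build up to 2P.
2P: tangent at (3, 1): λ = (3·3² + 5)/(2·1) ≡ 10/2. 2⁻¹ ≡ 6 (mod 11), so λ ≡ 10·6 ≡ 5.
  x = λ² - 3 - 3 = 25 - 6 ≡ 8; y = λ·(3 - 8) - 1 ≡ 7. → (8, 7)
2P = (8, 7).
Finally 2P + Q:
(8, 7) + (1, 8). λ = (8 - 7)/(1 - 8) ≡ 1/4 mod 11. 4⁻¹ ≡ 3 (mod 11), so λ ≡ 3.
  x = λ² - 8 - 1 = 9 - 9 ≡ 0; y = λ·(8 - 0) - 7 ≡ 6. → (0, 6)

(0, 6)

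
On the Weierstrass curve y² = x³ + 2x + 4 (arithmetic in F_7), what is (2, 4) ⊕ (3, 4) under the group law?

(2, 3)

(2, 4) + (3, 4). λ = (4 - 4)/(3 - 2) ≡ 0/1 mod 7. 1⁻¹ ≡ 1 (mod 7), so λ ≡ 0.
  x = λ² - 2 - 3 = 0 - 5 ≡ 2; y = λ·(2 - 2) - 4 ≡ 3. → (2, 3)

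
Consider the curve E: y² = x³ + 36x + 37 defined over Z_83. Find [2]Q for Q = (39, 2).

tangent at (39, 2): λ = (3·39² + 36)/(2·2) ≡ 34/4. 4⁻¹ ≡ 21 (mod 83), so λ ≡ 34·21 ≡ 50.
  x = λ² - 39 - 39 = 2500 - 78 ≡ 15; y = λ·(39 - 15) - 2 ≡ 36. → (15, 36)

(15, 36)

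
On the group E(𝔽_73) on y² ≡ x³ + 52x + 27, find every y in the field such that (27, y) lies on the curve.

x³ + 52x + 27 = 21114 ≡ 17 (mod 73).
17 is a non-residue mod 73; no y exists.

none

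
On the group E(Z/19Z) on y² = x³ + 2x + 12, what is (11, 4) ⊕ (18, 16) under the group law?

(10, 14)

(11, 4) + (18, 16). λ = (16 - 4)/(18 - 11) ≡ 12/7 mod 19. 7⁻¹ ≡ 11 (mod 19), so λ ≡ 18.
  x = λ² - 11 - 18 = 324 - 29 ≡ 10; y = λ·(11 - 10) - 4 ≡ 14. → (10, 14)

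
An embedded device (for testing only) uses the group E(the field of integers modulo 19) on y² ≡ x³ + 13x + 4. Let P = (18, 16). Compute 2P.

tangent at (18, 16): λ = (3·18² + 13)/(2·16) ≡ 16/13. 13⁻¹ ≡ 3 (mod 19), so λ ≡ 16·3 ≡ 10.
  x = λ² - 18 - 18 = 100 - 36 ≡ 7; y = λ·(18 - 7) - 16 ≡ 18. → (7, 18)

(7, 18)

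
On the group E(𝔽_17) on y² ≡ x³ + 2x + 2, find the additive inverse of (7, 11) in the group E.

(7, 6)

-(7, 11) = (7, -11 mod 17) = (7, 6).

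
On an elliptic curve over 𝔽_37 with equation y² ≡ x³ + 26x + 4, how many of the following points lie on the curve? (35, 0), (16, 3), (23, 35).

1

(35, 0): 0² ≡ 0, rhs ≡ 18 → off.
(16, 3): 3² ≡ 9, rhs ≡ 2 → off.
(23, 35): 35² ≡ 4, rhs ≡ 4 → on.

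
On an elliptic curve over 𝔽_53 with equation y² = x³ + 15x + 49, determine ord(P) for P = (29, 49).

6

2P: tangent at (29, 49): λ = (3·29² + 15)/(2·49) ≡ 47/45. 45⁻¹ ≡ 33 (mod 53), so λ ≡ 47·33 ≡ 14.
  x = λ² - 29 - 29 = 196 - 58 ≡ 32; y = λ·(29 - 32) - 49 ≡ 15. → (32, 15)
3P: (32, 15) + (29, 49). λ = (49 - 15)/(29 - 32) ≡ 34/50 mod 53. 50⁻¹ ≡ 35 (mod 53) since 50·35 = 1750 ≡ 1, so λ ≡ 24.
  x = λ² - 32 - 29 = 576 - 61 ≡ 38; y = λ·(32 - 38) - 15 ≡ 0. → (38, 0)
4P: (38, 0) + (29, 49). λ = (49 - 0)/(29 - 38) ≡ 49/44 mod 53. 44⁻¹ ≡ 47 (mod 53) since 44·47 = 2068 ≡ 1, so λ ≡ 24.
  x = λ² - 38 - 29 = 576 - 67 ≡ 32; y = λ·(38 - 32) - 0 ≡ 38. → (32, 38)
5P: (32, 38) + (29, 49). λ = (49 - 38)/(29 - 32) ≡ 11/50 mod 53. 50⁻¹ ≡ 35 (mod 53) since 50·35 = 1750 ≡ 1, so λ ≡ 14.
  x = λ² - 32 - 29 = 196 - 61 ≡ 29; y = λ·(32 - 29) - 38 ≡ 4. → (29, 4)
6P: (29, 4) + (29, 49): same x and y₁ ≡ -y₂, so the sum is the point at infinity.
6P = the point at infinity, so the order is 6.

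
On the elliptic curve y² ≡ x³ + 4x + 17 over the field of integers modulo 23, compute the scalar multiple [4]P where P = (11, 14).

Repeated addition: build up to 4P.
2P: tangent at (11, 14): λ = (3·11² + 4)/(2·14) ≡ 22/5. 5⁻¹ ≡ 14 (mod 23) since 5·14 = 70 ≡ 1, so λ ≡ 22·14 ≡ 9.
  x = λ² - 11 - 11 = 81 - 22 ≡ 13; y = λ·(11 - 13) - 14 ≡ 14. → (13, 14)
3P: (13, 14) + (11, 14). λ = (14 - 14)/(11 - 13) ≡ 0/21 mod 23. 21⁻¹ ≡ 11 (mod 23), so λ ≡ 0.
  x = λ² - 13 - 11 = 0 - 24 ≡ 22; y = λ·(13 - 22) - 14 ≡ 9. → (22, 9)
4P: (22, 9) + (11, 14). λ = (14 - 9)/(11 - 22) ≡ 5/12 mod 23. 12⁻¹ ≡ 2 (mod 23), so λ ≡ 10.
  x = λ² - 22 - 11 = 100 - 33 ≡ 21; y = λ·(22 - 21) - 9 ≡ 1. → (21, 1)

(21, 1)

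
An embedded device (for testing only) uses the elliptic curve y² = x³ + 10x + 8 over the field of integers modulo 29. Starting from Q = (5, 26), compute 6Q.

(25, 7)

Double-and-add on 6 = (110)₂. Start with Q = (5, 26) for the leading 1-bit.
double: tangent at (5, 26): λ = (3·5² + 10)/(2·26) ≡ 27/23. 23⁻¹ ≡ 24 (mod 29) since 23·24 = 552 ≡ 1, so λ ≡ 27·24 ≡ 10.
  x = λ² - 5 - 5 = 100 - 10 ≡ 3; y = λ·(5 - 3) - 26 ≡ 23. → (3, 23)
add Q: (3, 23) + (5, 26). λ = (26 - 23)/(5 - 3) ≡ 3/2 mod 29. 2⁻¹ ≡ 15 (mod 29) since 2·15 = 30 ≡ 1, so λ ≡ 16.
  x = λ² - 3 - 5 = 256 - 8 ≡ 16; y = λ·(3 - 16) - 23 ≡ 1. → (16, 1)
double: tangent at (16, 1): λ = (3·16² + 10)/(2·1) ≡ 24/2. 2⁻¹ ≡ 15 (mod 29), so λ ≡ 24·15 ≡ 12.
  x = λ² - 16 - 16 = 144 - 32 ≡ 25; y = λ·(16 - 25) - 1 ≡ 7. → (25, 7)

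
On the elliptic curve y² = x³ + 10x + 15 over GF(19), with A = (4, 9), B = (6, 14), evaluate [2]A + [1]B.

(12, 1)

First 2A:
Repeated addition: build up to 2A.
2A: tangent at (4, 9): λ = (3·4² + 10)/(2·9) ≡ 1/18. 18⁻¹ ≡ 18 (mod 19) since 18·18 = 324 ≡ 1, so λ ≡ 1·18 ≡ 18.
  x = λ² - 4 - 4 = 324 - 8 ≡ 12; y = λ·(4 - 12) - 9 ≡ 18. → (12, 18)
2A = (12, 18).
Finally 2A + B:
(12, 18) + (6, 14). λ = (14 - 18)/(6 - 12) ≡ 15/13 mod 19. 13⁻¹ ≡ 3 (mod 19) since 13·3 = 39 ≡ 1, so λ ≡ 7.
  x = λ² - 12 - 6 = 49 - 18 ≡ 12; y = λ·(12 - 12) - 18 ≡ 1. → (12, 1)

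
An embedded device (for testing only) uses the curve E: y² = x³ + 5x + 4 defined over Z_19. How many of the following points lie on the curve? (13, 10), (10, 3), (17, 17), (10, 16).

3

(13, 10): 10² ≡ 5, rhs ≡ 5 → on.
(10, 3): 3² ≡ 9, rhs ≡ 9 → on.
(17, 17): 17² ≡ 4, rhs ≡ 5 → off.
(10, 16): 16² ≡ 9, rhs ≡ 9 → on.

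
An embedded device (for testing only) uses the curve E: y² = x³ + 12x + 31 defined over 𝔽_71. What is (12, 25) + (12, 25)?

tangent at (12, 25): λ = (3·12² + 12)/(2·25) ≡ 18/50. 50⁻¹ ≡ 27 (mod 71), so λ ≡ 18·27 ≡ 60.
  x = λ² - 12 - 12 = 3600 - 24 ≡ 26; y = λ·(12 - 26) - 25 ≡ 58. → (26, 58)

(26, 58)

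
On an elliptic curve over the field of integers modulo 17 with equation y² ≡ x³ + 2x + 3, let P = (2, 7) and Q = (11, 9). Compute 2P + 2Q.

(12, 2)

First 2P:
Repeated addition: build up to 2P.
2P: tangent at (2, 7): λ = (3·2² + 2)/(2·7) ≡ 14/14. 14⁻¹ ≡ 11 (mod 17), so λ ≡ 14·11 ≡ 1.
  x = λ² - 2 - 2 = 1 - 4 ≡ 14; y = λ·(2 - 14) - 7 ≡ 15. → (14, 15)
2P = (14, 15).
Next 2Q:
Repeated addition: build up to 2Q.
2Q: tangent at (11, 9): λ = (3·11² + 2)/(2·9) ≡ 8/1. 1⁻¹ ≡ 1 (mod 17), so λ ≡ 8·1 ≡ 8.
  x = λ² - 11 - 11 = 64 - 22 ≡ 8; y = λ·(11 - 8) - 9 ≡ 15. → (8, 15)
2Q = (8, 15).
Finally 2P + 2Q:
(14, 15) + (8, 15). λ = (15 - 15)/(8 - 14) ≡ 0/11 mod 17. 11⁻¹ ≡ 14 (mod 17), so λ ≡ 0.
  x = λ² - 14 - 8 = 0 - 22 ≡ 12; y = λ·(14 - 12) - 15 ≡ 2. → (12, 2)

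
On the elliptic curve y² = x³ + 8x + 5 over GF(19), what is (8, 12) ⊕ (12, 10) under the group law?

(8, 12) + (12, 10). λ = (10 - 12)/(12 - 8) ≡ 17/4 mod 19. 4⁻¹ ≡ 5 (mod 19), so λ ≡ 9.
  x = λ² - 8 - 12 = 81 - 20 ≡ 4; y = λ·(8 - 4) - 12 ≡ 5. → (4, 5)

(4, 5)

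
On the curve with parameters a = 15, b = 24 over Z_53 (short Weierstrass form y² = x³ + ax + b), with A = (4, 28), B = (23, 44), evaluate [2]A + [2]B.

(3, 19)

First 2A:
Repeated addition: build up to 2A.
2A: tangent at (4, 28): λ = (3·4² + 15)/(2·28) ≡ 10/3. 3⁻¹ ≡ 18 (mod 53), so λ ≡ 10·18 ≡ 21.
  x = λ² - 4 - 4 = 441 - 8 ≡ 9; y = λ·(4 - 9) - 28 ≡ 26. → (9, 26)
2A = (9, 26).
Next 2B:
Repeated addition: build up to 2B.
2B: tangent at (23, 44): λ = (3·23² + 15)/(2·44) ≡ 12/35. 35⁻¹ ≡ 50 (mod 53) since 35·50 = 1750 ≡ 1, so λ ≡ 12·50 ≡ 17.
  x = λ² - 23 - 23 = 289 - 46 ≡ 31; y = λ·(23 - 31) - 44 ≡ 32. → (31, 32)
2B = (31, 32).
Finally 2A + 2B:
(9, 26) + (31, 32). λ = (32 - 26)/(31 - 9) ≡ 6/22 mod 53. 22⁻¹ ≡ 41 (mod 53), so λ ≡ 34.
  x = λ² - 9 - 31 = 1156 - 40 ≡ 3; y = λ·(9 - 3) - 26 ≡ 19. → (3, 19)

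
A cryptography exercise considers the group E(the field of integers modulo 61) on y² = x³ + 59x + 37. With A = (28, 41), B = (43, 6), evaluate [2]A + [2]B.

First 2A:
Repeated addition: build up to 2A.
2A: tangent at (28, 41): λ = (3·28² + 59)/(2·41) ≡ 32/21. 21⁻¹ ≡ 32 (mod 61), so λ ≡ 32·32 ≡ 48.
  x = λ² - 28 - 28 = 2304 - 56 ≡ 52; y = λ·(28 - 52) - 41 ≡ 27. → (52, 27)
2A = (52, 27).
Next 2B:
Repeated addition: build up to 2B.
2B: tangent at (43, 6): λ = (3·43² + 59)/(2·6) ≡ 55/12. 12⁻¹ ≡ 56 (mod 61), so λ ≡ 55·56 ≡ 30.
  x = λ² - 43 - 43 = 900 - 86 ≡ 21; y = λ·(43 - 21) - 6 ≡ 44. → (21, 44)
2B = (21, 44).
Finally 2A + 2B:
(52, 27) + (21, 44). λ = (44 - 27)/(21 - 52) ≡ 17/30 mod 61. 30⁻¹ ≡ 59 (mod 61) since 30·59 = 1770 ≡ 1, so λ ≡ 27.
  x = λ² - 52 - 21 = 729 - 73 ≡ 46; y = λ·(52 - 46) - 27 ≡ 13. → (46, 13)

(46, 13)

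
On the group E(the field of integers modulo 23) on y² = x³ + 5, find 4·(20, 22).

(12, 13)

Write Q = (20, 22).
Double-and-add on 4 = (100)₂. Start with Q = (20, 22) for the leading 1-bit.
double: tangent at (20, 22): λ = (3·20² + 0)/(2·22) ≡ 4/21. 21⁻¹ ≡ 11 (mod 23) since 21·11 = 231 ≡ 1, so λ ≡ 4·11 ≡ 21.
  x = λ² - 20 - 20 = 441 - 40 ≡ 10; y = λ·(20 - 10) - 22 ≡ 4. → (10, 4)
double: tangent at (10, 4): λ = (3·10² + 0)/(2·4) ≡ 1/8. 8⁻¹ ≡ 3 (mod 23) since 8·3 = 24 ≡ 1, so λ ≡ 1·3 ≡ 3.
  x = λ² - 10 - 10 = 9 - 20 ≡ 12; y = λ·(10 - 12) - 4 ≡ 13. → (12, 13)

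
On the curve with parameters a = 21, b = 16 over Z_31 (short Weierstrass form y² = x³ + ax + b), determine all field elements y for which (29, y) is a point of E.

11, 20

x³ + 21x + 16 = 25014 ≡ 28 (mod 31).
Square roots of 28 mod 31: 11 and 20 (since 11² = 121 ≡ 28).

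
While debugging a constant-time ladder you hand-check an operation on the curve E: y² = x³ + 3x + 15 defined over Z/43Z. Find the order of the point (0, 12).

2P: tangent at (0, 12): λ = (3·0² + 3)/(2·12) ≡ 3/24. 24⁻¹ ≡ 9 (mod 43), so λ ≡ 3·9 ≡ 27.
  x = λ² - 0 - 0 = 729 - 0 ≡ 41; y = λ·(0 - 41) - 12 ≡ 42. → (41, 42)
3P: (41, 42) + (0, 12). λ = (12 - 42)/(0 - 41) ≡ 13/2 mod 43. 2⁻¹ ≡ 22 (mod 43), so λ ≡ 28.
  x = λ² - 41 - 0 = 784 - 41 ≡ 12; y = λ·(41 - 12) - 42 ≡ 39. → (12, 39)
4P: (12, 39) + (0, 12). λ = (12 - 39)/(0 - 12) ≡ 16/31 mod 43. 31⁻¹ ≡ 25 (mod 43), so λ ≡ 13.
  x = λ² - 12 - 0 = 169 - 12 ≡ 28; y = λ·(12 - 28) - 39 ≡ 11. → (28, 11)
5P: (28, 11) + (0, 12). λ = (12 - 11)/(0 - 28) ≡ 1/15 mod 43. 15⁻¹ ≡ 23 (mod 43), so λ ≡ 23.
  x = λ² - 28 - 0 = 529 - 28 ≡ 28; y = λ·(28 - 28) - 11 ≡ 32. → (28, 32)
6P: (28, 32) + (0, 12). λ = (12 - 32)/(0 - 28) ≡ 23/15 mod 43. 15⁻¹ ≡ 23 (mod 43), so λ ≡ 13.
  x = λ² - 28 - 0 = 169 - 28 ≡ 12; y = λ·(28 - 12) - 32 ≡ 4. → (12, 4)
7P: (12, 4) + (0, 12). λ = (12 - 4)/(0 - 12) ≡ 8/31 mod 43. 31⁻¹ ≡ 25 (mod 43) since 31·25 = 775 ≡ 1, so λ ≡ 28.
  x = λ² - 12 - 0 = 784 - 12 ≡ 41; y = λ·(12 - 41) - 4 ≡ 1. → (41, 1)
8P: (41, 1) + (0, 12). λ = (12 - 1)/(0 - 41) ≡ 11/2 mod 43. 2⁻¹ ≡ 22 (mod 43) since 2·22 = 44 ≡ 1, so λ ≡ 27.
  x = λ² - 41 - 0 = 729 - 41 ≡ 0; y = λ·(41 - 0) - 1 ≡ 31. → (0, 31)
9P: (0, 31) + (0, 12): same x and y₁ ≡ -y₂, so the sum is the point at infinity.
9P = the point at infinity, so the order is 9.

9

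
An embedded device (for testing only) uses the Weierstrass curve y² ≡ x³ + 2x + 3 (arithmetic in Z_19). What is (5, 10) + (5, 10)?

(10, 4)

tangent at (5, 10): λ = (3·5² + 2)/(2·10) ≡ 1/1. 1⁻¹ ≡ 1 (mod 19) since 1·1 = 1 ≡ 1, so λ ≡ 1·1 ≡ 1.
  x = λ² - 5 - 5 = 1 - 10 ≡ 10; y = λ·(5 - 10) - 10 ≡ 4. → (10, 4)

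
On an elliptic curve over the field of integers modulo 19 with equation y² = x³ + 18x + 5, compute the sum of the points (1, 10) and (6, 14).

(1, 10) + (6, 14). λ = (14 - 10)/(6 - 1) ≡ 4/5 mod 19. 5⁻¹ ≡ 4 (mod 19) since 5·4 = 20 ≡ 1, so λ ≡ 16.
  x = λ² - 1 - 6 = 256 - 7 ≡ 2; y = λ·(1 - 2) - 10 ≡ 12. → (2, 12)

(2, 12)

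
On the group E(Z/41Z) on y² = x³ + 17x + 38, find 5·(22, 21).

(33, 13)

Write Q = (22, 21).
Double-and-add on 5 = (101)₂. Start with Q = (22, 21) for the leading 1-bit.
double: tangent at (22, 21): λ = (3·22² + 17)/(2·21) ≡ 34/1. 1⁻¹ ≡ 1 (mod 41), so λ ≡ 34·1 ≡ 34.
  x = λ² - 22 - 22 = 1156 - 44 ≡ 5; y = λ·(22 - 5) - 21 ≡ 24. → (5, 24)
double: tangent at (5, 24): λ = (3·5² + 17)/(2·24) ≡ 10/7. 7⁻¹ ≡ 6 (mod 41), so λ ≡ 10·6 ≡ 19.
  x = λ² - 5 - 5 = 361 - 10 ≡ 23; y = λ·(5 - 23) - 24 ≡ 3. → (23, 3)
add Q: (23, 3) + (22, 21). λ = (21 - 3)/(22 - 23) ≡ 18/40 mod 41. 40⁻¹ ≡ 40 (mod 41), so λ ≡ 23.
  x = λ² - 23 - 22 = 529 - 45 ≡ 33; y = λ·(23 - 33) - 3 ≡ 13. → (33, 13)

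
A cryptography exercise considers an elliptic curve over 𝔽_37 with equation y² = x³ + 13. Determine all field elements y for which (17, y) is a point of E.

none

x³ + 0x + 13 = 4926 ≡ 5 (mod 37).
5 is a non-residue mod 37; no y exists.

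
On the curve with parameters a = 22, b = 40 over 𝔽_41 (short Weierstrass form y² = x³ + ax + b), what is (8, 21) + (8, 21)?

tangent at (8, 21): λ = (3·8² + 22)/(2·21) ≡ 9/1. 1⁻¹ ≡ 1 (mod 41) since 1·1 = 1 ≡ 1, so λ ≡ 9·1 ≡ 9.
  x = λ² - 8 - 8 = 81 - 16 ≡ 24; y = λ·(8 - 24) - 21 ≡ 40. → (24, 40)

(24, 40)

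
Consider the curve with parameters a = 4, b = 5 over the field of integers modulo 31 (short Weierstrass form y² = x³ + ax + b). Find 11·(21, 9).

(11, 4)

Write P = (21, 9).
Double-and-add on 11 = (1011)₂. Start with P = (21, 9) for the leading 1-bit.
double: tangent at (21, 9): λ = (3·21² + 4)/(2·9) ≡ 25/18. 18⁻¹ ≡ 19 (mod 31), so λ ≡ 25·19 ≡ 10.
  x = λ² - 21 - 21 = 100 - 42 ≡ 27; y = λ·(21 - 27) - 9 ≡ 24. → (27, 24)
double: tangent at (27, 24): λ = (3·27² + 4)/(2·24) ≡ 21/17. 17⁻¹ ≡ 11 (mod 31) since 17·11 = 187 ≡ 1, so λ ≡ 21·11 ≡ 14.
  x = λ² - 27 - 27 = 196 - 54 ≡ 18; y = λ·(27 - 18) - 24 ≡ 9. → (18, 9)
add P: (18, 9) + (21, 9). λ = (9 - 9)/(21 - 18) ≡ 0/3 mod 31. 3⁻¹ ≡ 21 (mod 31), so λ ≡ 0.
  x = λ² - 18 - 21 = 0 - 39 ≡ 23; y = λ·(18 - 23) - 9 ≡ 22. → (23, 22)
double: tangent at (23, 22): λ = (3·23² + 4)/(2·22) ≡ 10/13. 13⁻¹ ≡ 12 (mod 31) since 13·12 = 156 ≡ 1, so λ ≡ 10·12 ≡ 27.
  x = λ² - 23 - 23 = 729 - 46 ≡ 1; y = λ·(23 - 1) - 22 ≡ 14. → (1, 14)
add P: (1, 14) + (21, 9). λ = (9 - 14)/(21 - 1) ≡ 26/20 mod 31. 20⁻¹ ≡ 14 (mod 31), so λ ≡ 23.
  x = λ² - 1 - 21 = 529 - 22 ≡ 11; y = λ·(1 - 11) - 14 ≡ 4. → (11, 4)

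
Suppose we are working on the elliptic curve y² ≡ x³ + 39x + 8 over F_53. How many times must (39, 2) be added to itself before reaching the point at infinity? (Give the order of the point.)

7

2P: tangent at (39, 2): λ = (3·39² + 39)/(2·2) ≡ 44/4. 4⁻¹ ≡ 40 (mod 53), so λ ≡ 44·40 ≡ 11.
  x = λ² - 39 - 39 = 121 - 78 ≡ 43; y = λ·(39 - 43) - 2 ≡ 7. → (43, 7)
3P: (43, 7) + (39, 2). λ = (2 - 7)/(39 - 43) ≡ 48/49 mod 53. 49⁻¹ ≡ 13 (mod 53), so λ ≡ 41.
  x = λ² - 43 - 39 = 1681 - 82 ≡ 9; y = λ·(43 - 9) - 7 ≡ 9. → (9, 9)
4P: (9, 9) + (39, 2). λ = (2 - 9)/(39 - 9) ≡ 46/30 mod 53. 30⁻¹ ≡ 23 (mod 53), so λ ≡ 51.
  x = λ² - 9 - 39 = 2601 - 48 ≡ 9; y = λ·(9 - 9) - 9 ≡ 44. → (9, 44)
5P: (9, 44) + (39, 2). λ = (2 - 44)/(39 - 9) ≡ 11/30 mod 53. 30⁻¹ ≡ 23 (mod 53) since 30·23 = 690 ≡ 1, so λ ≡ 41.
  x = λ² - 9 - 39 = 1681 - 48 ≡ 43; y = λ·(9 - 43) - 44 ≡ 46. → (43, 46)
6P: (43, 46) + (39, 2). λ = (2 - 46)/(39 - 43) ≡ 9/49 mod 53. 49⁻¹ ≡ 13 (mod 53), so λ ≡ 11.
  x = λ² - 43 - 39 = 121 - 82 ≡ 39; y = λ·(43 - 39) - 46 ≡ 51. → (39, 51)
7P: (39, 51) + (39, 2): same x and y₁ ≡ -y₂, so the sum is the point at infinity.
7P = the point at infinity, so the order is 7.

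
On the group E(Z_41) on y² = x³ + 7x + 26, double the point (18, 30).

(7, 34)

tangent at (18, 30): λ = (3·18² + 7)/(2·30) ≡ 36/19. 19⁻¹ ≡ 13 (mod 41) since 19·13 = 247 ≡ 1, so λ ≡ 36·13 ≡ 17.
  x = λ² - 18 - 18 = 289 - 36 ≡ 7; y = λ·(18 - 7) - 30 ≡ 34. → (7, 34)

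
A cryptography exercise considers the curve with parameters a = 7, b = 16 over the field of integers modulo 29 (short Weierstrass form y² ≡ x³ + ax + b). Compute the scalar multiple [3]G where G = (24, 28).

Repeated addition: build up to 3G.
2G: tangent at (24, 28): λ = (3·24² + 7)/(2·28) ≡ 24/27. 27⁻¹ ≡ 14 (mod 29), so λ ≡ 24·14 ≡ 17.
  x = λ² - 24 - 24 = 289 - 48 ≡ 9; y = λ·(24 - 9) - 28 ≡ 24. → (9, 24)
3G: (9, 24) + (24, 28). λ = (28 - 24)/(24 - 9) ≡ 4/15 mod 29. 15⁻¹ ≡ 2 (mod 29) since 15·2 = 30 ≡ 1, so λ ≡ 8.
  x = λ² - 9 - 24 = 64 - 33 ≡ 2; y = λ·(9 - 2) - 24 ≡ 3. → (2, 3)

(2, 3)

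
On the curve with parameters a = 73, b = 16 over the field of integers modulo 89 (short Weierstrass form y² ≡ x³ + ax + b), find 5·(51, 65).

(74, 68)

Write Q = (51, 65).
Repeated addition: build up to 5Q.
2Q: tangent at (51, 65): λ = (3·51² + 73)/(2·65) ≡ 44/41. 41⁻¹ ≡ 76 (mod 89) since 41·76 = 3116 ≡ 1, so λ ≡ 44·76 ≡ 51.
  x = λ² - 51 - 51 = 2601 - 102 ≡ 7; y = λ·(51 - 7) - 65 ≡ 43. → (7, 43)
3Q: (7, 43) + (51, 65). λ = (65 - 43)/(51 - 7) ≡ 22/44 mod 89. 44⁻¹ ≡ 87 (mod 89), so λ ≡ 45.
  x = λ² - 7 - 51 = 2025 - 58 ≡ 9; y = λ·(7 - 9) - 43 ≡ 45. → (9, 45)
4Q: (9, 45) + (51, 65). λ = (65 - 45)/(51 - 9) ≡ 20/42 mod 89. 42⁻¹ ≡ 53 (mod 89), so λ ≡ 81.
  x = λ² - 9 - 51 = 6561 - 60 ≡ 4; y = λ·(9 - 4) - 45 ≡ 4. → (4, 4)
5Q: (4, 4) + (51, 65). λ = (65 - 4)/(51 - 4) ≡ 61/47 mod 89. 47⁻¹ ≡ 36 (mod 89) since 47·36 = 1692 ≡ 1, so λ ≡ 60.
  x = λ² - 4 - 51 = 3600 - 55 ≡ 74; y = λ·(4 - 74) - 4 ≡ 68. → (74, 68)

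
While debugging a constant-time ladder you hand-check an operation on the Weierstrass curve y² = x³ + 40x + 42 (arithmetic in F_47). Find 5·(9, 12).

Write P = (9, 12).
Double-and-add on 5 = (101)₂. Start with P = (9, 12) for the leading 1-bit.
double: tangent at (9, 12): λ = (3·9² + 40)/(2·12) ≡ 1/24. 24⁻¹ ≡ 2 (mod 47), so λ ≡ 1·2 ≡ 2.
  x = λ² - 9 - 9 = 4 - 18 ≡ 33; y = λ·(9 - 33) - 12 ≡ 34. → (33, 34)
double: tangent at (33, 34): λ = (3·33² + 40)/(2·34) ≡ 17/21. 21⁻¹ ≡ 9 (mod 47) since 21·9 = 189 ≡ 1, so λ ≡ 17·9 ≡ 12.
  x = λ² - 33 - 33 = 144 - 66 ≡ 31; y = λ·(33 - 31) - 34 ≡ 37. → (31, 37)
add P: (31, 37) + (9, 12). λ = (12 - 37)/(9 - 31) ≡ 22/25 mod 47. 25⁻¹ ≡ 32 (mod 47), so λ ≡ 46.
  x = λ² - 31 - 9 = 2116 - 40 ≡ 8; y = λ·(31 - 8) - 37 ≡ 34. → (8, 34)

(8, 34)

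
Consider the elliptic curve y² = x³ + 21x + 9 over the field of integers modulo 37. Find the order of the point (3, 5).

2P: tangent at (3, 5): λ = (3·3² + 21)/(2·5) ≡ 11/10. 10⁻¹ ≡ 26 (mod 37) since 10·26 = 260 ≡ 1, so λ ≡ 11·26 ≡ 27.
  x = λ² - 3 - 3 = 729 - 6 ≡ 20; y = λ·(3 - 20) - 5 ≡ 17. → (20, 17)
3P: (20, 17) + (3, 5). λ = (5 - 17)/(3 - 20) ≡ 25/20 mod 37. 20⁻¹ ≡ 13 (mod 37) since 20·13 = 260 ≡ 1, so λ ≡ 29.
  x = λ² - 20 - 3 = 841 - 23 ≡ 4; y = λ·(20 - 4) - 17 ≡ 3. → (4, 3)
4P: (4, 3) + (3, 5). λ = (5 - 3)/(3 - 4) ≡ 2/36 mod 37. 36⁻¹ ≡ 36 (mod 37) since 36·36 = 1296 ≡ 1, so λ ≡ 35.
  x = λ² - 4 - 3 = 1225 - 7 ≡ 34; y = λ·(4 - 34) - 3 ≡ 20. → (34, 20)
5P: (34, 20) + (3, 5). λ = (5 - 20)/(3 - 34) ≡ 22/6 mod 37. 6⁻¹ ≡ 31 (mod 37), so λ ≡ 16.
  x = λ² - 34 - 3 = 256 - 37 ≡ 34; y = λ·(34 - 34) - 20 ≡ 17. → (34, 17)
6P: (34, 17) + (3, 5). λ = (5 - 17)/(3 - 34) ≡ 25/6 mod 37. 6⁻¹ ≡ 31 (mod 37) since 6·31 = 186 ≡ 1, so λ ≡ 35.
  x = λ² - 34 - 3 = 1225 - 37 ≡ 4; y = λ·(34 - 4) - 17 ≡ 34. → (4, 34)
7P: (4, 34) + (3, 5). λ = (5 - 34)/(3 - 4) ≡ 8/36 mod 37. 36⁻¹ ≡ 36 (mod 37), so λ ≡ 29.
  x = λ² - 4 - 3 = 841 - 7 ≡ 20; y = λ·(4 - 20) - 34 ≡ 20. → (20, 20)
8P: (20, 20) + (3, 5). λ = (5 - 20)/(3 - 20) ≡ 22/20 mod 37. 20⁻¹ ≡ 13 (mod 37) since 20·13 = 260 ≡ 1, so λ ≡ 27.
  x = λ² - 20 - 3 = 729 - 23 ≡ 3; y = λ·(20 - 3) - 20 ≡ 32. → (3, 32)
9P: (3, 32) + (3, 5): same x and y₁ ≡ -y₂, so the sum is 𝒪.
9P = 𝒪, so the order is 9.

9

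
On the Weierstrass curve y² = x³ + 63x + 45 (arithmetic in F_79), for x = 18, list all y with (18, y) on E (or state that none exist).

x³ + 63x + 45 = 7011 ≡ 59 (mod 79).
59 is a non-residue mod 79; no y exists.

none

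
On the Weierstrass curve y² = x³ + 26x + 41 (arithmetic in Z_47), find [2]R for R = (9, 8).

(46, 25)

tangent at (9, 8): λ = (3·9² + 26)/(2·8) ≡ 34/16. 16⁻¹ ≡ 3 (mod 47), so λ ≡ 34·3 ≡ 8.
  x = λ² - 9 - 9 = 64 - 18 ≡ 46; y = λ·(9 - 46) - 8 ≡ 25. → (46, 25)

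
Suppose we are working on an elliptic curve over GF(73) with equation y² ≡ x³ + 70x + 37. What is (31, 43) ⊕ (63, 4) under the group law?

(46, 46)

(31, 43) + (63, 4). λ = (4 - 43)/(63 - 31) ≡ 34/32 mod 73. 32⁻¹ ≡ 16 (mod 73) since 32·16 = 512 ≡ 1, so λ ≡ 33.
  x = λ² - 31 - 63 = 1089 - 94 ≡ 46; y = λ·(31 - 46) - 43 ≡ 46. → (46, 46)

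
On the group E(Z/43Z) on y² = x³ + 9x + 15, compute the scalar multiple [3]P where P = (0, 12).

(39, 42)

Repeated addition: build up to 3P.
2P: tangent at (0, 12): λ = (3·0² + 9)/(2·12) ≡ 9/24. 24⁻¹ ≡ 9 (mod 43) since 24·9 = 216 ≡ 1, so λ ≡ 9·9 ≡ 38.
  x = λ² - 0 - 0 = 1444 - 0 ≡ 25; y = λ·(0 - 25) - 12 ≡ 27. → (25, 27)
3P: (25, 27) + (0, 12). λ = (12 - 27)/(0 - 25) ≡ 28/18 mod 43. 18⁻¹ ≡ 12 (mod 43) since 18·12 = 216 ≡ 1, so λ ≡ 35.
  x = λ² - 25 - 0 = 1225 - 25 ≡ 39; y = λ·(25 - 39) - 27 ≡ 42. → (39, 42)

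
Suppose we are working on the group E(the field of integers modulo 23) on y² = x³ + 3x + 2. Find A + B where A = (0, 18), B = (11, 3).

(15, 15)

(0, 18) + (11, 3). λ = (3 - 18)/(11 - 0) ≡ 8/11 mod 23. 11⁻¹ ≡ 21 (mod 23) since 11·21 = 231 ≡ 1, so λ ≡ 7.
  x = λ² - 0 - 11 = 49 - 11 ≡ 15; y = λ·(0 - 15) - 18 ≡ 15. → (15, 15)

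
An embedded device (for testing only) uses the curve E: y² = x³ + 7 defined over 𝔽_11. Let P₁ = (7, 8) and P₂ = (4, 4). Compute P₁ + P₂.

(7, 8) + (4, 4). λ = (4 - 8)/(4 - 7) ≡ 7/8 mod 11. 8⁻¹ ≡ 7 (mod 11), so λ ≡ 5.
  x = λ² - 7 - 4 = 25 - 11 ≡ 3; y = λ·(7 - 3) - 8 ≡ 1. → (3, 1)

(3, 1)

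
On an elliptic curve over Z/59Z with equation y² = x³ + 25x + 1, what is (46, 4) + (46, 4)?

(38, 56)

tangent at (46, 4): λ = (3·46² + 25)/(2·4) ≡ 1/8. 8⁻¹ ≡ 37 (mod 59), so λ ≡ 1·37 ≡ 37.
  x = λ² - 46 - 46 = 1369 - 92 ≡ 38; y = λ·(46 - 38) - 4 ≡ 56. → (38, 56)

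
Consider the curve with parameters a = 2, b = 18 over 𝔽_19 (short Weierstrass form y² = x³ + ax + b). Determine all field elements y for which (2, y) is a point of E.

7, 12

x³ + 2x + 18 = 30 ≡ 11 (mod 19).
Square roots of 11 mod 19: 7 and 12 (since 7² = 49 ≡ 11).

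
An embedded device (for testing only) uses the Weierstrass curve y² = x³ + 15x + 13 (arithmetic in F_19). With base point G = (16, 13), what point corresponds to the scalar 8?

Double-and-add on 8 = (1000)₂. Start with G = (16, 13) for the leading 1-bit.
double: tangent at (16, 13): λ = (3·16² + 15)/(2·13) ≡ 4/7. 7⁻¹ ≡ 11 (mod 19), so λ ≡ 4·11 ≡ 6.
  x = λ² - 16 - 16 = 36 - 32 ≡ 4; y = λ·(16 - 4) - 13 ≡ 2. → (4, 2)
double: tangent at (4, 2): λ = (3·4² + 15)/(2·2) ≡ 6/4. 4⁻¹ ≡ 5 (mod 19) since 4·5 = 20 ≡ 1, so λ ≡ 6·5 ≡ 11.
  x = λ² - 4 - 4 = 121 - 8 ≡ 18; y = λ·(4 - 18) - 2 ≡ 15. → (18, 15)
double: tangent at (18, 15): λ = (3·18² + 15)/(2·15) ≡ 18/11. 11⁻¹ ≡ 7 (mod 19), so λ ≡ 18·7 ≡ 12.
  x = λ² - 18 - 18 = 144 - 36 ≡ 13; y = λ·(18 - 13) - 15 ≡ 7. → (13, 7)

(13, 7)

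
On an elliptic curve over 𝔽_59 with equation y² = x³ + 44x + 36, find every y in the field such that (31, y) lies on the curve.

none

x³ + 44x + 36 = 31191 ≡ 39 (mod 59).
39 is a non-residue mod 59; no y exists.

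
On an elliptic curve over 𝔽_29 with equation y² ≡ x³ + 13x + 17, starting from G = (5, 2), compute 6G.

Repeated addition: build up to 6G.
2G: tangent at (5, 2): λ = (3·5² + 13)/(2·2) ≡ 1/4. 4⁻¹ ≡ 22 (mod 29) since 4·22 = 88 ≡ 1, so λ ≡ 1·22 ≡ 22.
  x = λ² - 5 - 5 = 484 - 10 ≡ 10; y = λ·(5 - 10) - 2 ≡ 4. → (10, 4)
3G: (10, 4) + (5, 2). λ = (2 - 4)/(5 - 10) ≡ 27/24 mod 29. 24⁻¹ ≡ 23 (mod 29), so λ ≡ 12.
  x = λ² - 10 - 5 = 144 - 15 ≡ 13; y = λ·(10 - 13) - 4 ≡ 18. → (13, 18)
4G: (13, 18) + (5, 2). λ = (2 - 18)/(5 - 13) ≡ 13/21 mod 29. 21⁻¹ ≡ 18 (mod 29), so λ ≡ 2.
  x = λ² - 13 - 5 = 4 - 18 ≡ 15; y = λ·(13 - 15) - 18 ≡ 7. → (15, 7)
5G: (15, 7) + (5, 2). λ = (2 - 7)/(5 - 15) ≡ 24/19 mod 29. 19⁻¹ ≡ 26 (mod 29), so λ ≡ 15.
  x = λ² - 15 - 5 = 225 - 20 ≡ 2; y = λ·(15 - 2) - 7 ≡ 14. → (2, 14)
6G: (2, 14) + (5, 2). λ = (2 - 14)/(5 - 2) ≡ 17/3 mod 29. 3⁻¹ ≡ 10 (mod 29), so λ ≡ 25.
  x = λ² - 2 - 5 = 625 - 7 ≡ 9; y = λ·(2 - 9) - 14 ≡ 14. → (9, 14)

(9, 14)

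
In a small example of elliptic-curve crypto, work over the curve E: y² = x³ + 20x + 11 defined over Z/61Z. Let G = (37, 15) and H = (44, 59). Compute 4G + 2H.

(8, 16)

First 4G:
Double-and-add on 4 = (100)₂. Start with G = (37, 15) for the leading 1-bit.
double: tangent at (37, 15): λ = (3·37² + 20)/(2·15) ≡ 40/30. 30⁻¹ ≡ 59 (mod 61), so λ ≡ 40·59 ≡ 42.
  x = λ² - 37 - 37 = 1764 - 74 ≡ 43; y = λ·(37 - 43) - 15 ≡ 38. → (43, 38)
double: tangent at (43, 38): λ = (3·43² + 20)/(2·38) ≡ 16/15. 15⁻¹ ≡ 57 (mod 61), so λ ≡ 16·57 ≡ 58.
  x = λ² - 43 - 43 = 3364 - 86 ≡ 45; y = λ·(43 - 45) - 38 ≡ 29. → (45, 29)
4G = (45, 29).
Next 2H:
Repeated addition: build up to 2H.
2H: tangent at (44, 59): λ = (3·44² + 20)/(2·59) ≡ 33/57. 57⁻¹ ≡ 15 (mod 61), so λ ≡ 33·15 ≡ 7.
  x = λ² - 44 - 44 = 49 - 88 ≡ 22; y = λ·(44 - 22) - 59 ≡ 34. → (22, 34)
2H = (22, 34).
Finally 4G + 2H:
(45, 29) + (22, 34). λ = (34 - 29)/(22 - 45) ≡ 5/38 mod 61. 38⁻¹ ≡ 53 (mod 61), so λ ≡ 21.
  x = λ² - 45 - 22 = 441 - 67 ≡ 8; y = λ·(45 - 8) - 29 ≡ 16. → (8, 16)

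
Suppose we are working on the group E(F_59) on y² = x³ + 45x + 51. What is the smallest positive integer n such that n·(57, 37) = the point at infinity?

2P: tangent at (57, 37): λ = (3·57² + 45)/(2·37) ≡ 57/15. 15⁻¹ ≡ 4 (mod 59), so λ ≡ 57·4 ≡ 51.
  x = λ² - 57 - 57 = 2601 - 114 ≡ 9; y = λ·(57 - 9) - 37 ≡ 51. → (9, 51)
3P: (9, 51) + (57, 37). λ = (37 - 51)/(57 - 9) ≡ 45/48 mod 59. 48⁻¹ ≡ 16 (mod 59), so λ ≡ 12.
  x = λ² - 9 - 57 = 144 - 66 ≡ 19; y = λ·(9 - 19) - 51 ≡ 6. → (19, 6)
4P: (19, 6) + (57, 37). λ = (37 - 6)/(57 - 19) ≡ 31/38 mod 59. 38⁻¹ ≡ 14 (mod 59) since 38·14 = 532 ≡ 1, so λ ≡ 21.
  x = λ² - 19 - 57 = 441 - 76 ≡ 11; y = λ·(19 - 11) - 6 ≡ 44. → (11, 44)
5P: (11, 44) + (57, 37). λ = (37 - 44)/(57 - 11) ≡ 52/46 mod 59. 46⁻¹ ≡ 9 (mod 59), so λ ≡ 55.
  x = λ² - 11 - 57 = 3025 - 68 ≡ 7; y = λ·(11 - 7) - 44 ≡ 58. → (7, 58)
6P: (7, 58) + (57, 37). λ = (37 - 58)/(57 - 7) ≡ 38/50 mod 59. 50⁻¹ ≡ 13 (mod 59) since 50·13 = 650 ≡ 1, so λ ≡ 22.
  x = λ² - 7 - 57 = 484 - 64 ≡ 7; y = λ·(7 - 7) - 58 ≡ 1. → (7, 1)
7P: (7, 1) + (57, 37). λ = (37 - 1)/(57 - 7) ≡ 36/50 mod 59. 50⁻¹ ≡ 13 (mod 59), so λ ≡ 55.
  x = λ² - 7 - 57 = 3025 - 64 ≡ 11; y = λ·(7 - 11) - 1 ≡ 15. → (11, 15)
8P: (11, 15) + (57, 37). λ = (37 - 15)/(57 - 11) ≡ 22/46 mod 59. 46⁻¹ ≡ 9 (mod 59) since 46·9 = 414 ≡ 1, so λ ≡ 21.
  x = λ² - 11 - 57 = 441 - 68 ≡ 19; y = λ·(11 - 19) - 15 ≡ 53. → (19, 53)
9P: (19, 53) + (57, 37). λ = (37 - 53)/(57 - 19) ≡ 43/38 mod 59. 38⁻¹ ≡ 14 (mod 59), so λ ≡ 12.
  x = λ² - 19 - 57 = 144 - 76 ≡ 9; y = λ·(19 - 9) - 53 ≡ 8. → (9, 8)
10P: (9, 8) + (57, 37). λ = (37 - 8)/(57 - 9) ≡ 29/48 mod 59. 48⁻¹ ≡ 16 (mod 59) since 48·16 = 768 ≡ 1, so λ ≡ 51.
  x = λ² - 9 - 57 = 2601 - 66 ≡ 57; y = λ·(9 - 57) - 8 ≡ 22. → (57, 22)
11P: (57, 22) + (57, 37): same x and y₁ ≡ -y₂, so the sum is the point at infinity.
11P = the point at infinity, so the order is 11.

11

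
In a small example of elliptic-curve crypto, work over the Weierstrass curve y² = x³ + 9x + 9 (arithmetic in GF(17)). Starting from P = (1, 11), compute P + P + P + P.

Double-and-add on 4 = (100)₂. Start with P = (1, 11) for the leading 1-bit.
double: tangent at (1, 11): λ = (3·1² + 9)/(2·11) ≡ 12/5. 5⁻¹ ≡ 7 (mod 17), so λ ≡ 12·7 ≡ 16.
  x = λ² - 1 - 1 = 256 - 2 ≡ 16; y = λ·(1 - 16) - 11 ≡ 4. → (16, 4)
double: tangent at (16, 4): λ = (3·16² + 9)/(2·4) ≡ 12/8. 8⁻¹ ≡ 15 (mod 17) since 8·15 = 120 ≡ 1, so λ ≡ 12·15 ≡ 10.
  x = λ² - 16 - 16 = 100 - 32 ≡ 0; y = λ·(16 - 0) - 4 ≡ 3. → (0, 3)

(0, 3)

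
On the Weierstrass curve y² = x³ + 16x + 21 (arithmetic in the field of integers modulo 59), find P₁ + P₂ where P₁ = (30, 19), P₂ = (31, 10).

(20, 9)

(30, 19) + (31, 10). λ = (10 - 19)/(31 - 30) ≡ 50/1 mod 59. 1⁻¹ ≡ 1 (mod 59) since 1·1 = 1 ≡ 1, so λ ≡ 50.
  x = λ² - 30 - 31 = 2500 - 61 ≡ 20; y = λ·(30 - 20) - 19 ≡ 9. → (20, 9)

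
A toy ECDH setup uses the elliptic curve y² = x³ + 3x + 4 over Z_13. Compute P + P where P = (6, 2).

tangent at (6, 2): λ = (3·6² + 3)/(2·2) ≡ 7/4. 4⁻¹ ≡ 10 (mod 13), so λ ≡ 7·10 ≡ 5.
  x = λ² - 6 - 6 = 25 - 12 ≡ 0; y = λ·(6 - 0) - 2 ≡ 2. → (0, 2)

(0, 2)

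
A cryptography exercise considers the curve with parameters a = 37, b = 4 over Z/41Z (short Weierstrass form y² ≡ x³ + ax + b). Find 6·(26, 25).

Write Q = (26, 25).
Double-and-add on 6 = (110)₂. Start with Q = (26, 25) for the leading 1-bit.
double: tangent at (26, 25): λ = (3·26² + 37)/(2·25) ≡ 15/9. 9⁻¹ ≡ 32 (mod 41), so λ ≡ 15·32 ≡ 29.
  x = λ² - 26 - 26 = 841 - 52 ≡ 10; y = λ·(26 - 10) - 25 ≡ 29. → (10, 29)
add Q: (10, 29) + (26, 25). λ = (25 - 29)/(26 - 10) ≡ 37/16 mod 41. 16⁻¹ ≡ 18 (mod 41) since 16·18 = 288 ≡ 1, so λ ≡ 10.
  x = λ² - 10 - 26 = 100 - 36 ≡ 23; y = λ·(10 - 23) - 29 ≡ 5. → (23, 5)
double: tangent at (23, 5): λ = (3·23² + 37)/(2·5) ≡ 25/10. 10⁻¹ ≡ 37 (mod 41), so λ ≡ 25·37 ≡ 23.
  x = λ² - 23 - 23 = 529 - 46 ≡ 32; y = λ·(23 - 32) - 5 ≡ 34. → (32, 34)

(32, 34)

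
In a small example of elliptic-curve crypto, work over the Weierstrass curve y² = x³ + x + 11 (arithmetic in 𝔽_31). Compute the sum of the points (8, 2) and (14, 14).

(8, 2) + (14, 14). λ = (14 - 2)/(14 - 8) ≡ 12/6 mod 31. 6⁻¹ ≡ 26 (mod 31) since 6·26 = 156 ≡ 1, so λ ≡ 2.
  x = λ² - 8 - 14 = 4 - 22 ≡ 13; y = λ·(8 - 13) - 2 ≡ 19. → (13, 19)

(13, 19)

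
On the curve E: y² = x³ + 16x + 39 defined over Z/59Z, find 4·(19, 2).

(7, 9)

Write P = (19, 2).
Double-and-add on 4 = (100)₂. Start with P = (19, 2) for the leading 1-bit.
double: tangent at (19, 2): λ = (3·19² + 16)/(2·2) ≡ 37/4. 4⁻¹ ≡ 15 (mod 59), so λ ≡ 37·15 ≡ 24.
  x = λ² - 19 - 19 = 576 - 38 ≡ 7; y = λ·(19 - 7) - 2 ≡ 50. → (7, 50)
double: tangent at (7, 50): λ = (3·7² + 16)/(2·50) ≡ 45/41. 41⁻¹ ≡ 36 (mod 59), so λ ≡ 45·36 ≡ 27.
  x = λ² - 7 - 7 = 729 - 14 ≡ 7; y = λ·(7 - 7) - 50 ≡ 9. → (7, 9)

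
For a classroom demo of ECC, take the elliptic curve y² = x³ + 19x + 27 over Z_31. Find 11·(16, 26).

Write Q = (16, 26).
Repeated addition: build up to 11Q.
2Q: tangent at (16, 26): λ = (3·16² + 19)/(2·26) ≡ 12/21. 21⁻¹ ≡ 3 (mod 31), so λ ≡ 12·3 ≡ 5.
  x = λ² - 16 - 16 = 25 - 32 ≡ 24; y = λ·(16 - 24) - 26 ≡ 27. → (24, 27)
3Q: (24, 27) + (16, 26). λ = (26 - 27)/(16 - 24) ≡ 30/23 mod 31. 23⁻¹ ≡ 27 (mod 31) since 23·27 = 621 ≡ 1, so λ ≡ 4.
  x = λ² - 24 - 16 = 16 - 40 ≡ 7; y = λ·(24 - 7) - 27 ≡ 10. → (7, 10)
4Q: (7, 10) + (16, 26). λ = (26 - 10)/(16 - 7) ≡ 16/9 mod 31. 9⁻¹ ≡ 7 (mod 31) since 9·7 = 63 ≡ 1, so λ ≡ 19.
  x = λ² - 7 - 16 = 361 - 23 ≡ 28; y = λ·(7 - 28) - 10 ≡ 25. → (28, 25)
5Q: (28, 25) + (16, 26). λ = (26 - 25)/(16 - 28) ≡ 1/19 mod 31. 19⁻¹ ≡ 18 (mod 31), so λ ≡ 18.
  x = λ² - 28 - 16 = 324 - 44 ≡ 1; y = λ·(28 - 1) - 25 ≡ 27. → (1, 27)
6Q: (1, 27) + (16, 26). λ = (26 - 27)/(16 - 1) ≡ 30/15 mod 31. 15⁻¹ ≡ 29 (mod 31), so λ ≡ 2.
  x = λ² - 1 - 16 = 4 - 17 ≡ 18; y = λ·(1 - 18) - 27 ≡ 1. → (18, 1)
7Q: (18, 1) + (16, 26). λ = (26 - 1)/(16 - 18) ≡ 25/29 mod 31. 29⁻¹ ≡ 15 (mod 31), so λ ≡ 3.
  x = λ² - 18 - 16 = 9 - 34 ≡ 6; y = λ·(18 - 6) - 1 ≡ 4. → (6, 4)
8Q: (6, 4) + (16, 26). λ = (26 - 4)/(16 - 6) ≡ 22/10 mod 31. 10⁻¹ ≡ 28 (mod 31), so λ ≡ 27.
  x = λ² - 6 - 16 = 729 - 22 ≡ 25; y = λ·(6 - 25) - 4 ≡ 10. → (25, 10)
9Q: (25, 10) + (16, 26). λ = (26 - 10)/(16 - 25) ≡ 16/22 mod 31. 22⁻¹ ≡ 24 (mod 31), so λ ≡ 12.
  x = λ² - 25 - 16 = 144 - 41 ≡ 10; y = λ·(25 - 10) - 10 ≡ 15. → (10, 15)
10Q: (10, 15) + (16, 26). λ = (26 - 15)/(16 - 10) ≡ 11/6 mod 31. 6⁻¹ ≡ 26 (mod 31), so λ ≡ 7.
  x = λ² - 10 - 16 = 49 - 26 ≡ 23; y = λ·(10 - 23) - 15 ≡ 18. → (23, 18)
11Q: (23, 18) + (16, 26). λ = (26 - 18)/(16 - 23) ≡ 8/24 mod 31. 24⁻¹ ≡ 22 (mod 31) since 24·22 = 528 ≡ 1, so λ ≡ 21.
  x = λ² - 23 - 16 = 441 - 39 ≡ 30; y = λ·(23 - 30) - 18 ≡ 21. → (30, 21)

(30, 21)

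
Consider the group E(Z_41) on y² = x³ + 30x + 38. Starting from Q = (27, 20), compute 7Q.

Double-and-add on 7 = (111)₂. Start with Q = (27, 20) for the leading 1-bit.
double: tangent at (27, 20): λ = (3·27² + 30)/(2·20) ≡ 3/40. 40⁻¹ ≡ 40 (mod 41) since 40·40 = 1600 ≡ 1, so λ ≡ 3·40 ≡ 38.
  x = λ² - 27 - 27 = 1444 - 54 ≡ 37; y = λ·(27 - 37) - 20 ≡ 10. → (37, 10)
add Q: (37, 10) + (27, 20). λ = (20 - 10)/(27 - 37) ≡ 10/31 mod 41. 31⁻¹ ≡ 4 (mod 41) since 31·4 = 124 ≡ 1, so λ ≡ 40.
  x = λ² - 37 - 27 = 1600 - 64 ≡ 19; y = λ·(37 - 19) - 10 ≡ 13. → (19, 13)
double: tangent at (19, 13): λ = (3·19² + 30)/(2·13) ≡ 6/26. 26⁻¹ ≡ 30 (mod 41) since 26·30 = 780 ≡ 1, so λ ≡ 6·30 ≡ 16.
  x = λ² - 19 - 19 = 256 - 38 ≡ 13; y = λ·(19 - 13) - 13 ≡ 1. → (13, 1)
add Q: (13, 1) + (27, 20). λ = (20 - 1)/(27 - 13) ≡ 19/14 mod 41. 14⁻¹ ≡ 3 (mod 41) since 14·3 = 42 ≡ 1, so λ ≡ 16.
  x = λ² - 13 - 27 = 256 - 40 ≡ 11; y = λ·(13 - 11) - 1 ≡ 31. → (11, 31)

(11, 31)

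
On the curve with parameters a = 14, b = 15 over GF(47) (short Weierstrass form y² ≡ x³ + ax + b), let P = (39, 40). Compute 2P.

tangent at (39, 40): λ = (3·39² + 14)/(2·40) ≡ 18/33. 33⁻¹ ≡ 10 (mod 47) since 33·10 = 330 ≡ 1, so λ ≡ 18·10 ≡ 39.
  x = λ² - 39 - 39 = 1521 - 78 ≡ 33; y = λ·(39 - 33) - 40 ≡ 6. → (33, 6)

(33, 6)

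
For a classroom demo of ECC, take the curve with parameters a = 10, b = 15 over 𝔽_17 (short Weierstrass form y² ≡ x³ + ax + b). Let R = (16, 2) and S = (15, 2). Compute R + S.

(16, 2) + (15, 2). λ = (2 - 2)/(15 - 16) ≡ 0/16 mod 17. 16⁻¹ ≡ 16 (mod 17), so λ ≡ 0.
  x = λ² - 16 - 15 = 0 - 31 ≡ 3; y = λ·(16 - 3) - 2 ≡ 15. → (3, 15)

(3, 15)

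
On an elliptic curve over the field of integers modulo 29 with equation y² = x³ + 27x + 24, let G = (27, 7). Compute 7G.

Repeated addition: build up to 7G.
2G: tangent at (27, 7): λ = (3·27² + 27)/(2·7) ≡ 10/14. 14⁻¹ ≡ 27 (mod 29) since 14·27 = 378 ≡ 1, so λ ≡ 10·27 ≡ 9.
  x = λ² - 27 - 27 = 81 - 54 ≡ 27; y = λ·(27 - 27) - 7 ≡ 22. → (27, 22)
3G: (27, 22) + (27, 7): same x and y₁ ≡ -y₂, so the sum is O.
4G: O + (27, 7) = (27, 7) (identity).
5G: tangent at (27, 7): λ = (3·27² + 27)/(2·7) ≡ 10/14. 14⁻¹ ≡ 27 (mod 29) since 14·27 = 378 ≡ 1, so λ ≡ 10·27 ≡ 9.
  x = λ² - 27 - 27 = 81 - 54 ≡ 27; y = λ·(27 - 27) - 7 ≡ 22. → (27, 22)
6G: (27, 22) + (27, 7): same x and y₁ ≡ -y₂, so the sum is O.
7G: O + (27, 7) = (27, 7) (identity).

(27, 7)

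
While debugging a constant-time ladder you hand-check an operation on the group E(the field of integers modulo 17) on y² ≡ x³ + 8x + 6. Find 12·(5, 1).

(6, 10)

Write G = (5, 1).
Double-and-add on 12 = (1100)₂. Start with G = (5, 1) for the leading 1-bit.
double: tangent at (5, 1): λ = (3·5² + 8)/(2·1) ≡ 15/2. 2⁻¹ ≡ 9 (mod 17), so λ ≡ 15·9 ≡ 16.
  x = λ² - 5 - 5 = 256 - 10 ≡ 8; y = λ·(5 - 8) - 1 ≡ 2. → (8, 2)
add G: (8, 2) + (5, 1). λ = (1 - 2)/(5 - 8) ≡ 16/14 mod 17. 14⁻¹ ≡ 11 (mod 17) since 14·11 = 154 ≡ 1, so λ ≡ 6.
  x = λ² - 8 - 5 = 36 - 13 ≡ 6; y = λ·(8 - 6) - 2 ≡ 10. → (6, 10)
double: tangent at (6, 10): λ = (3·6² + 8)/(2·10) ≡ 14/3. 3⁻¹ ≡ 6 (mod 17), so λ ≡ 14·6 ≡ 16.
  x = λ² - 6 - 6 = 256 - 12 ≡ 6; y = λ·(6 - 6) - 10 ≡ 7. → (6, 7)
double: tangent at (6, 7): λ = (3·6² + 8)/(2·7) ≡ 14/14. 14⁻¹ ≡ 11 (mod 17) since 14·11 = 154 ≡ 1, so λ ≡ 14·11 ≡ 1.
  x = λ² - 6 - 6 = 1 - 12 ≡ 6; y = λ·(6 - 6) - 7 ≡ 10. → (6, 10)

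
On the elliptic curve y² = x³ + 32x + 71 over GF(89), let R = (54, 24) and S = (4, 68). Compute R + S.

(6, 37)

(54, 24) + (4, 68). λ = (68 - 24)/(4 - 54) ≡ 44/39 mod 89. 39⁻¹ ≡ 16 (mod 89) since 39·16 = 624 ≡ 1, so λ ≡ 81.
  x = λ² - 54 - 4 = 6561 - 58 ≡ 6; y = λ·(54 - 6) - 24 ≡ 37. → (6, 37)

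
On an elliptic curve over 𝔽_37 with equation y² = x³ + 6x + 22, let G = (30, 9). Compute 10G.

O

Repeated addition: build up to 10G.
2G: tangent at (30, 9): λ = (3·30² + 6)/(2·9) ≡ 5/18. 18⁻¹ ≡ 35 (mod 37) since 18·35 = 630 ≡ 1, so λ ≡ 5·35 ≡ 27.
  x = λ² - 30 - 30 = 729 - 60 ≡ 3; y = λ·(30 - 3) - 9 ≡ 17. → (3, 17)
3G: (3, 17) + (30, 9). λ = (9 - 17)/(30 - 3) ≡ 29/27 mod 37. 27⁻¹ ≡ 11 (mod 37) since 27·11 = 297 ≡ 1, so λ ≡ 23.
  x = λ² - 3 - 30 = 529 - 33 ≡ 15; y = λ·(3 - 15) - 17 ≡ 3. → (15, 3)
4G: (15, 3) + (30, 9). λ = (9 - 3)/(30 - 15) ≡ 6/15 mod 37. 15⁻¹ ≡ 5 (mod 37) since 15·5 = 75 ≡ 1, so λ ≡ 30.
  x = λ² - 15 - 30 = 900 - 45 ≡ 4; y = λ·(15 - 4) - 3 ≡ 31. → (4, 31)
5G: (4, 31) + (30, 9). λ = (9 - 31)/(30 - 4) ≡ 15/26 mod 37. 26⁻¹ ≡ 10 (mod 37) since 26·10 = 260 ≡ 1, so λ ≡ 2.
  x = λ² - 4 - 30 = 4 - 34 ≡ 7; y = λ·(4 - 7) - 31 ≡ 0. → (7, 0)
6G: (7, 0) + (30, 9). λ = (9 - 0)/(30 - 7) ≡ 9/23 mod 37. 23⁻¹ ≡ 29 (mod 37), so λ ≡ 2.
  x = λ² - 7 - 30 = 4 - 37 ≡ 4; y = λ·(7 - 4) - 0 ≡ 6. → (4, 6)
7G: (4, 6) + (30, 9). λ = (9 - 6)/(30 - 4) ≡ 3/26 mod 37. 26⁻¹ ≡ 10 (mod 37) since 26·10 = 260 ≡ 1, so λ ≡ 30.
  x = λ² - 4 - 30 = 900 - 34 ≡ 15; y = λ·(4 - 15) - 6 ≡ 34. → (15, 34)
8G: (15, 34) + (30, 9). λ = (9 - 34)/(30 - 15) ≡ 12/15 mod 37. 15⁻¹ ≡ 5 (mod 37) since 15·5 = 75 ≡ 1, so λ ≡ 23.
  x = λ² - 15 - 30 = 529 - 45 ≡ 3; y = λ·(15 - 3) - 34 ≡ 20. → (3, 20)
9G: (3, 20) + (30, 9). λ = (9 - 20)/(30 - 3) ≡ 26/27 mod 37. 27⁻¹ ≡ 11 (mod 37) since 27·11 = 297 ≡ 1, so λ ≡ 27.
  x = λ² - 3 - 30 = 729 - 33 ≡ 30; y = λ·(3 - 30) - 20 ≡ 28. → (30, 28)
10G: (30, 28) + (30, 9): same x and y₁ ≡ -y₂, so the sum is ∞.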